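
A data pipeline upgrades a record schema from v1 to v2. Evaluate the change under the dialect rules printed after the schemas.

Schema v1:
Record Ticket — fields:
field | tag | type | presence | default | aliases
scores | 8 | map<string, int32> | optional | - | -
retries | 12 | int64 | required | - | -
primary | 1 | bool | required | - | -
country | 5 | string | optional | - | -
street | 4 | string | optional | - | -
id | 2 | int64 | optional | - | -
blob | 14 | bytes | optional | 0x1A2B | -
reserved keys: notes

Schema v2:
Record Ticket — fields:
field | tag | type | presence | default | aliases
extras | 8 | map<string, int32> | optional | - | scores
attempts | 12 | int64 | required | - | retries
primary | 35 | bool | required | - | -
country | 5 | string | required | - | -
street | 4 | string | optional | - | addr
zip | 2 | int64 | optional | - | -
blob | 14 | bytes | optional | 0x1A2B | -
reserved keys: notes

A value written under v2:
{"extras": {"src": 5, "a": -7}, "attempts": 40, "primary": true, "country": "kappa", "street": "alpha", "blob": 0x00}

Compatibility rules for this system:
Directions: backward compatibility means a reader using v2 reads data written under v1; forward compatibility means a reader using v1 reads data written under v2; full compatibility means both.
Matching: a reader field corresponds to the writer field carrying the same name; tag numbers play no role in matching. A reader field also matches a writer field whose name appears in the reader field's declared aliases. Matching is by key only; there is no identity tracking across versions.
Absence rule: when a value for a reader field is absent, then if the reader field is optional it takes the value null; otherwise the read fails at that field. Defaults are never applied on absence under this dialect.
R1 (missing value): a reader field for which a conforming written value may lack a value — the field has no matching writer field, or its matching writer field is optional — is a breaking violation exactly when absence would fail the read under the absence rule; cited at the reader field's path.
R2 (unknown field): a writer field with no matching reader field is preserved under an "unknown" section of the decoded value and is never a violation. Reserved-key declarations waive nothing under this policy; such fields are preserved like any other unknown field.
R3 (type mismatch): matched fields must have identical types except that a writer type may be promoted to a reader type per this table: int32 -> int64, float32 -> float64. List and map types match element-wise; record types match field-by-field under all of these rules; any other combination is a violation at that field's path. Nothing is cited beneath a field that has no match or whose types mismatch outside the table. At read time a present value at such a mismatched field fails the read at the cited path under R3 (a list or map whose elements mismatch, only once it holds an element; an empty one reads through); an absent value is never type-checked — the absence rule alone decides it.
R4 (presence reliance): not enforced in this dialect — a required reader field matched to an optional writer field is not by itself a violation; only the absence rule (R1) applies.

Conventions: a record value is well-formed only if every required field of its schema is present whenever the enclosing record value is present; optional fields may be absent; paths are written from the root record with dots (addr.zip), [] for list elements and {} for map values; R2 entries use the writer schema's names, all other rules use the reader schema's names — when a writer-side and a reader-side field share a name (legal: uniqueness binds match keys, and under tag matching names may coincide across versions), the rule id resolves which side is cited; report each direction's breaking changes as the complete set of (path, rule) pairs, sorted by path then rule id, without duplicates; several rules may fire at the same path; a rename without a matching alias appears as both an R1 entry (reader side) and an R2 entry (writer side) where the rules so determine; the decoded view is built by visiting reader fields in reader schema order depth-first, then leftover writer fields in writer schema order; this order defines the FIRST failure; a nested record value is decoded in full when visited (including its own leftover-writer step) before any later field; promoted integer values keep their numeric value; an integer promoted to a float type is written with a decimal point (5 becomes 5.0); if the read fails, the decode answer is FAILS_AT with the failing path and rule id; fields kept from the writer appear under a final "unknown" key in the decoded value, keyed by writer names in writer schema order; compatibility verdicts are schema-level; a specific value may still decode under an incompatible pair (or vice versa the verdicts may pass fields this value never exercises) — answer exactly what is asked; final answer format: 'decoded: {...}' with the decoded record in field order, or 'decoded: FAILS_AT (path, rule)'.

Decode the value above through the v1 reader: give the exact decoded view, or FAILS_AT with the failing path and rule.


decoded: FAILS_AT (retries, R1)

the writer's type comes first in each Ticket pair
migrating the Ticket value to v1:
  scores := null (not supplied -> null)
  read fails at retries under R1 (no fill)
  => FAILS_AT (retries, R1)
ruling out the remaining Ticket differences:
  renamed field id to zip in record Ticket -> inert under this dialect — no rule fires on Ticket and the result does not move
  renamed field scores to extras in record Ticket (alias scores declared on the renamed field) -> inert under this dialect — no rule fires on Ticket and the result does not move
  field country in record Ticket: optional changed to required -> shifts the Ticket verdicts, not this decode
  field primary in record Ticket: tag 1 changed to 35 -> inert under this dialect — no rule fires on Ticket and the result does not move


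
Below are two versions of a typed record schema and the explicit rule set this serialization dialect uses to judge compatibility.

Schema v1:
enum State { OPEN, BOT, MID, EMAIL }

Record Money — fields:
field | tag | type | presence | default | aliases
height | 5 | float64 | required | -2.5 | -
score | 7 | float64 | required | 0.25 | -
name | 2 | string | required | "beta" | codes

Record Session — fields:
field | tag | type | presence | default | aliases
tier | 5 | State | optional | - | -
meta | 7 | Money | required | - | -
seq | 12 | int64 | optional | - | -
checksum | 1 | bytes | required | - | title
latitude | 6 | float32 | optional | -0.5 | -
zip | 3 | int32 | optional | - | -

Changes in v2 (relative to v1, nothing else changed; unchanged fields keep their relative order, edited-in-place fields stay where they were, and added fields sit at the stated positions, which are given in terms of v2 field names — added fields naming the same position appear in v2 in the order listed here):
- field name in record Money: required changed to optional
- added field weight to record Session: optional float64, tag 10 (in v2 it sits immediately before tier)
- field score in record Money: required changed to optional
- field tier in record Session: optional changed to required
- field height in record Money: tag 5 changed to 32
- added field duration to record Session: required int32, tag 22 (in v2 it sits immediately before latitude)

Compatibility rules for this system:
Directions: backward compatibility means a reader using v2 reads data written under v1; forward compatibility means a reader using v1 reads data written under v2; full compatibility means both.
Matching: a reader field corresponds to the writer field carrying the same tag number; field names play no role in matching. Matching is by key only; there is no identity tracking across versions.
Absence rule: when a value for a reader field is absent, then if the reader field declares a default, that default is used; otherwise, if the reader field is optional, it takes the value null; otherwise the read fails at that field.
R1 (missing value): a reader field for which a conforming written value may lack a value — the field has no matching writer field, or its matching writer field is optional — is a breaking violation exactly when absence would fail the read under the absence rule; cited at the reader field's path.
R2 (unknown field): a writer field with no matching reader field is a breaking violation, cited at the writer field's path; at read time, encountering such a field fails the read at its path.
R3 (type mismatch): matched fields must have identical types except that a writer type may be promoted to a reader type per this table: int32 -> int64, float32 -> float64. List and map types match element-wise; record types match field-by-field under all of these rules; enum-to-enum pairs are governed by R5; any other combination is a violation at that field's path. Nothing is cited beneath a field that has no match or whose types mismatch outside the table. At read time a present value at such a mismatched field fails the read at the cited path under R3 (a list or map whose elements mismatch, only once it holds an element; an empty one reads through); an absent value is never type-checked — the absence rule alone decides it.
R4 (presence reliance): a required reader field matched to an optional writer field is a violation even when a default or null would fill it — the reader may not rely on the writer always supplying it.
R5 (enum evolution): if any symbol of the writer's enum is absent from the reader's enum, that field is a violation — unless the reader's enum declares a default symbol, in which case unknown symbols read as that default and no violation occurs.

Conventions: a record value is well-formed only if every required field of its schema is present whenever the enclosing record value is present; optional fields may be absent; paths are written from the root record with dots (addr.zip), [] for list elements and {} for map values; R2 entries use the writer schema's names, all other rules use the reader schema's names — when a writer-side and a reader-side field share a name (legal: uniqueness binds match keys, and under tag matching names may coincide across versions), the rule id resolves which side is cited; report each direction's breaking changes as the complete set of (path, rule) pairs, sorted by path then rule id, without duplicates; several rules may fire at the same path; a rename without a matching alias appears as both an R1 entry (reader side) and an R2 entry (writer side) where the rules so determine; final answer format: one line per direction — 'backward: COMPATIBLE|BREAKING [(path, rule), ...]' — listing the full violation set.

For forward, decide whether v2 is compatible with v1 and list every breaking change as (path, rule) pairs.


forward: BREAKING [(duration, R2), (meta.height, R2), (meta.name, R4), (meta.score, R4), (weight, R2)]

arrows below run writer -> reader for Session
forward for Session (reader v1, writer v2):
  tier: State -> State, writer required; from tier
  meta: Money -> Money, writer required; from meta
  seq: int64 -> int64, writer optional; from seq
  checksum: bytes -> bytes, writer required; from checksum
  latitude: float32 -> float32, writer optional; from latitude
  zip: int32 -> int32, writer optional; from zip
  writer field weight has no reader counterpart
  writer field duration has no reader counterpart
  meta.height: no writer-side match
  meta.score: float64 -> float64, writer optional; from meta.score
  meta.name: string -> string, writer optional; from meta.name
  writer field meta.height has no reader counterpart
  breaking: (duration, R2)
  breaking: (meta.height, R2)
  breaking: (meta.name, R4)
  breaking: (meta.score, R4)
  breaking: (weight, R2)
  forward on Session therefore BREAKING (5)
the other Session changes do not affect what is asked:
  field tier in record Session: optional changed to required -> affects backward compatibility only, which is not asked


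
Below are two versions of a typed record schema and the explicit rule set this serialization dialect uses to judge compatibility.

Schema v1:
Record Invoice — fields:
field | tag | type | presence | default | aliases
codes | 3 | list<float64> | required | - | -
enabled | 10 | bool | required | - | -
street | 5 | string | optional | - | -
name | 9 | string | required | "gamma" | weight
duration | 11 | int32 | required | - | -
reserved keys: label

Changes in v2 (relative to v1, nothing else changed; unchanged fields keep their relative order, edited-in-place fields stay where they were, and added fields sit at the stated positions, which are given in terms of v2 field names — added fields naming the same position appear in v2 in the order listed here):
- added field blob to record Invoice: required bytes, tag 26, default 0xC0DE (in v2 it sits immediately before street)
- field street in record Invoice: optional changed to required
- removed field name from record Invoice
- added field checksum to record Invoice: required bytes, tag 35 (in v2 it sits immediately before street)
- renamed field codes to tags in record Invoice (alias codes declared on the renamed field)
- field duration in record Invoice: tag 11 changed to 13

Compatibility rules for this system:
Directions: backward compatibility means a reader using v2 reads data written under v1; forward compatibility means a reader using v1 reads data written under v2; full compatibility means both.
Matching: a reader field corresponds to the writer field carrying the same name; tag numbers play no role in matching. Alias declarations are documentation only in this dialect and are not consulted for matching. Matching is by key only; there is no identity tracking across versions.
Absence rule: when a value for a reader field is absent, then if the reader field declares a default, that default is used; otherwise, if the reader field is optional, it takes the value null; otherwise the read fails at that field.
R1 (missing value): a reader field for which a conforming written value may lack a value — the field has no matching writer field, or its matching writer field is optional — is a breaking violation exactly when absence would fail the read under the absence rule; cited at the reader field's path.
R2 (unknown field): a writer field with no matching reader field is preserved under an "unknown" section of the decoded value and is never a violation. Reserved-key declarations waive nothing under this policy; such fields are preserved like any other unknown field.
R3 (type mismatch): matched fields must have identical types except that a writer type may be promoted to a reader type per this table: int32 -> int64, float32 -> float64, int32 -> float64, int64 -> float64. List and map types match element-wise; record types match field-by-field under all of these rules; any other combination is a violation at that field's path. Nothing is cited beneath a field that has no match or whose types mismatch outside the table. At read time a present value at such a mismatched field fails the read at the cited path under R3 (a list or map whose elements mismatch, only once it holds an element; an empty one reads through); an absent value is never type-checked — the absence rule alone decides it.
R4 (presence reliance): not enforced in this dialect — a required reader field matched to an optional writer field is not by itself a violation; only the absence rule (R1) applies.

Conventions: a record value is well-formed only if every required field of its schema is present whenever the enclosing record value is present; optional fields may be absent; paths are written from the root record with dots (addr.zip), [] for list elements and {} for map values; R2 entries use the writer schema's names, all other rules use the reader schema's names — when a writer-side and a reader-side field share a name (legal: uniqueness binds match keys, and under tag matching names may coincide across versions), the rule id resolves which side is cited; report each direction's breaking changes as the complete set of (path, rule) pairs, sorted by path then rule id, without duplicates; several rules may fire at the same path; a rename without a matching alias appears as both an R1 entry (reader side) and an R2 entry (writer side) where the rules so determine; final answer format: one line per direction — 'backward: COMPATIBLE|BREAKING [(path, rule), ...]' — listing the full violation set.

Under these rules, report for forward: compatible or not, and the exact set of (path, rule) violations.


each type pair in Invoice: writer, then reader
checking forward for Invoice: reader v1 against writer v2:
  no writer field matches reader codes
  writer required, bool -> bool: reader enabled maps from writer enabled
  writer required, string -> string: reader street maps from writer street
  no writer field matches reader name
  writer required, int32 -> int32: reader duration maps from writer duration
  leftover writer field: tags
  leftover writer field: blob
  leftover writer field: checksum
  violation R1 at codes
  forward on Invoice therefore BREAKING (1)
diffs on Invoice not affecting the asked answer:
  added field blob to record Invoice: required bytes, tag 26, default 0xC0DE (in v2 it sits immediately before street) -> fires no rule on Invoice, leaving the asked answer as it is
  field street in record Invoice: optional changed to required -> fires only in the backward direction of Invoice, which is not asked here
  removed field name from record Invoice -> fires no rule on Invoice, leaving the asked answer as it is
  added field checksum to record Invoice: required bytes, tag 35 (in v2 it sits immediately before street) -> fires only in the backward direction of Invoice, which is not asked here
  field duration in record Invoice: tag 11 changed to 13 -> fires no rule on Invoice, leaving the asked answer as it is

forward: BREAKING [(codes, R1)]


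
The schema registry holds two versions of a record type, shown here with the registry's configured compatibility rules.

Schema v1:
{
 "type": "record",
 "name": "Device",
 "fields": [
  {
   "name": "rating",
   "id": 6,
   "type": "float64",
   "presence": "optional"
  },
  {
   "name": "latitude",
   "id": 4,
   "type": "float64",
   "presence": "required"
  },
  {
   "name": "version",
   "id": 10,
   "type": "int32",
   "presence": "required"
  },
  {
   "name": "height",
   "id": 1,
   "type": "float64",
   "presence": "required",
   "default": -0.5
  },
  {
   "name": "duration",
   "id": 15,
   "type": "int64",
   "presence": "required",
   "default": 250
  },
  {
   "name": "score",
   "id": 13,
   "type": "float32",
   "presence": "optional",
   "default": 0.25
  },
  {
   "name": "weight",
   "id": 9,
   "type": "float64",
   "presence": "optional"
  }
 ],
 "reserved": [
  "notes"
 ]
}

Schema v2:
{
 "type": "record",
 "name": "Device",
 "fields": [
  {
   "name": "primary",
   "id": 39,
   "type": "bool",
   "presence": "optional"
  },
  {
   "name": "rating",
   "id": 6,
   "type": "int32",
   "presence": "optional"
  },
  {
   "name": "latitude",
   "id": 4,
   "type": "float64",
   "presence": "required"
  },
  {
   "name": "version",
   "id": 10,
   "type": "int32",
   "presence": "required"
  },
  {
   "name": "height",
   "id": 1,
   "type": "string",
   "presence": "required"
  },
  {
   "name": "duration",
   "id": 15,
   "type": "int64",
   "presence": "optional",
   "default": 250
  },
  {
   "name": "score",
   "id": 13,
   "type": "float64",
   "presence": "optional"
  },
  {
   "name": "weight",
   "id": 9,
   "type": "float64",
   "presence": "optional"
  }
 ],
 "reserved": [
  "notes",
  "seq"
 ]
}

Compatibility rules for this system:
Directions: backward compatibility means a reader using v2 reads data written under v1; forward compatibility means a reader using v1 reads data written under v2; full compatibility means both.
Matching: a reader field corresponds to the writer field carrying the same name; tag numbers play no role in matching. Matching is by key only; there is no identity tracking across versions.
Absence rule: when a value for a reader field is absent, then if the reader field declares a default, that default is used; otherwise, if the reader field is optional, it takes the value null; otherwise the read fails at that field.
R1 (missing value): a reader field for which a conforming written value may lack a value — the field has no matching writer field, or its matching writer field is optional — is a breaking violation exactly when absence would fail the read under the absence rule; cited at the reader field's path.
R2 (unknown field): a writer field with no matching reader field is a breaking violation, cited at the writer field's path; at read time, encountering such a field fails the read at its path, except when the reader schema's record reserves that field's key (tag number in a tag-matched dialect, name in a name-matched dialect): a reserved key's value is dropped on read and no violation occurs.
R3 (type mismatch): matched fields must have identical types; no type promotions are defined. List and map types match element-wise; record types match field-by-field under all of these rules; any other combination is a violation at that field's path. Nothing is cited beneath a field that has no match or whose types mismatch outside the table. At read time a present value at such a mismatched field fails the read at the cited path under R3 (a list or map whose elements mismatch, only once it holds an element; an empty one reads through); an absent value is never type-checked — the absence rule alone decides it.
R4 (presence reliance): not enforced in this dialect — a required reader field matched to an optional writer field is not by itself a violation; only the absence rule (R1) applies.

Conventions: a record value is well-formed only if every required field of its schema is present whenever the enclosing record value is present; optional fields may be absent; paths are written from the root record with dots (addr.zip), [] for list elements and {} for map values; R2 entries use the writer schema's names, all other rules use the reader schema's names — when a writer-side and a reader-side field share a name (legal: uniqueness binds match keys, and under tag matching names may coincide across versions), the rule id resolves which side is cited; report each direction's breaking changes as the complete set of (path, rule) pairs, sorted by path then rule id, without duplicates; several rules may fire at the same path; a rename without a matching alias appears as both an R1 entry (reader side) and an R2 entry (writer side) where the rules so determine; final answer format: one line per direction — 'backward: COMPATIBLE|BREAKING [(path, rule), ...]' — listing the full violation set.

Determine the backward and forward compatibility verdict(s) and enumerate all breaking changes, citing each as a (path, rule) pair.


in Device below, arrows point writer -> reader
checking backward for Device: reader v2 against writer v1:
  primary has no writer counterpart
  rating: float64 -> int32, writer optional; from rating
  latitude: float64 -> float64, writer required; from latitude
  version: int32 -> int32, writer required; from version
  height: float64 -> string, writer required; from height
  duration: int64 -> int64, writer required; from duration
  score: float32 -> float64, writer optional; from score
  weight: float64 -> float64, writer optional; from weight
  rule R3 violated at height
  rule R3 violated at rating
  rule R3 violated at score
  => backward: BREAKING (3)
checking forward for Device: reader v1 against writer v2:
  rating: int32 -> float64, writer optional; from rating
  latitude: float64 -> float64, writer required; from latitude
  version: int32 -> int32, writer required; from version
  height: string -> float64, writer required; from height
  duration: int64 -> int64, writer optional; from duration
  score: float64 -> float32, writer optional; from score
  weight: float64 -> float64, writer optional; from weight
  writer primary: unknown to reader
  rule R3 violated at height
  rule R2 violated at primary
  rule R3 violated at rating
  rule R3 violated at score
  => forward: BREAKING (4)

backward: BREAKING [(height, R3), (rating, R3), (score, R3)]; forward: BREAKING [(height, R3), (primary, R2), (rating, R3), (score, R3)]


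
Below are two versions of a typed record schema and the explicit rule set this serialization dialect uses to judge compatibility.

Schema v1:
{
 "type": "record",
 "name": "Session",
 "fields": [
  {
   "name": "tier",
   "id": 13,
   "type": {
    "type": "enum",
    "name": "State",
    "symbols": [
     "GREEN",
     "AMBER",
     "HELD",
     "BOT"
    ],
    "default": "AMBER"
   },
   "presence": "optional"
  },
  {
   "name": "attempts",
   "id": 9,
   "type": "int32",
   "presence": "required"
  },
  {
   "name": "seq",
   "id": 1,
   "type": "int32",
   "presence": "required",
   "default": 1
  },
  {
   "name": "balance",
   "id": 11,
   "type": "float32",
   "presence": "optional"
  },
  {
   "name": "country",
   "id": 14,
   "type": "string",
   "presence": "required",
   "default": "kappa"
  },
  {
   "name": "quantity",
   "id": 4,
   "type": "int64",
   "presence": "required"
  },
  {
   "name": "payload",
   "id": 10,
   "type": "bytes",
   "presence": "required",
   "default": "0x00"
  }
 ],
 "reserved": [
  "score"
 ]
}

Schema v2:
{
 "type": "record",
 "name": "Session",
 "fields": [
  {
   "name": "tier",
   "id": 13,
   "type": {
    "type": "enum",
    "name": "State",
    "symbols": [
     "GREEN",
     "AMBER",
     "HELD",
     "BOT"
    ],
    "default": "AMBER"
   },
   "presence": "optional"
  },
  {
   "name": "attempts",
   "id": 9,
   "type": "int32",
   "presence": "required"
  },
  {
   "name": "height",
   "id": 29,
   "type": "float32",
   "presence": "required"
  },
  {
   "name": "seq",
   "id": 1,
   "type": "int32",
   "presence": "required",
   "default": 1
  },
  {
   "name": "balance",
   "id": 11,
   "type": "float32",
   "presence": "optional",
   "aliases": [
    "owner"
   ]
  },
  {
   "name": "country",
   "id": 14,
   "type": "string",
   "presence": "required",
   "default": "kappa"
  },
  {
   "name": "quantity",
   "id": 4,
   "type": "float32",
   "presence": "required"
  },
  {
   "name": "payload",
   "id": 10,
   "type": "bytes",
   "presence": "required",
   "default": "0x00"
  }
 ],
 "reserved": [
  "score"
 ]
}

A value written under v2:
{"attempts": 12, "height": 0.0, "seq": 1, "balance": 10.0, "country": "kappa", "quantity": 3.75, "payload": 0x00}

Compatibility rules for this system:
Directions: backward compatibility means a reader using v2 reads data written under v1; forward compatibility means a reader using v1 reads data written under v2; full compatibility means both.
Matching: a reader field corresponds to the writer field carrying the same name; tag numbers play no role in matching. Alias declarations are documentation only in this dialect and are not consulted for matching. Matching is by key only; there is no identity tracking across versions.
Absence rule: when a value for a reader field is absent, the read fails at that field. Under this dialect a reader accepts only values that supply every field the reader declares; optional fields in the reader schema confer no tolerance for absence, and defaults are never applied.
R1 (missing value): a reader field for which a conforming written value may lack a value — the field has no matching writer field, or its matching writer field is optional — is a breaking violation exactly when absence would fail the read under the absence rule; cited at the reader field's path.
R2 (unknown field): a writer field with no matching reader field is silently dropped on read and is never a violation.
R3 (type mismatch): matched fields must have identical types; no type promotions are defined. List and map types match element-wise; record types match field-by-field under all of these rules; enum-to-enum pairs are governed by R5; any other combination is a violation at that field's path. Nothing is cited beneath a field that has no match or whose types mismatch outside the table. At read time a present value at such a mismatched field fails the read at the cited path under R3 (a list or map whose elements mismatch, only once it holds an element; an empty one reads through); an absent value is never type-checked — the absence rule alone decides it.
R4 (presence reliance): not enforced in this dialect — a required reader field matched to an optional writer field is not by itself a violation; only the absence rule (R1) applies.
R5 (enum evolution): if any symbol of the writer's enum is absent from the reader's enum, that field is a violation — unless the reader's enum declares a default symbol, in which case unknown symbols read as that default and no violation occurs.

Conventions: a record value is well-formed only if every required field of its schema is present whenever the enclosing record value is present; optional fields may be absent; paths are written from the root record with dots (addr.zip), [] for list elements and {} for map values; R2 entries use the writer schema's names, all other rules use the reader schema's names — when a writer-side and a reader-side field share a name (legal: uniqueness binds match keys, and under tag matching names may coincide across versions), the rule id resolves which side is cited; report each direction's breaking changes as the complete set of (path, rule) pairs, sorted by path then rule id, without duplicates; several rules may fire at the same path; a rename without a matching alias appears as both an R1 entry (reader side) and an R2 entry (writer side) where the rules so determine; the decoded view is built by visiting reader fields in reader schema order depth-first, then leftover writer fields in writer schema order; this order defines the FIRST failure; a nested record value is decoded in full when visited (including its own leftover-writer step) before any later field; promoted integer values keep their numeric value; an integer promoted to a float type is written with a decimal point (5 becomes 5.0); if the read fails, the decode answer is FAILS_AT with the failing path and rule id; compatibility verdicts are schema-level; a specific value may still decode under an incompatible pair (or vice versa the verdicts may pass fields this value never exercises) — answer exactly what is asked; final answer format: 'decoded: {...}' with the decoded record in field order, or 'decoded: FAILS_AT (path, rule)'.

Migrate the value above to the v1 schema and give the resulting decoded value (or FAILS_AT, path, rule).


each type pair in Session: writer, then reader
decode walk for Session under reader schema v1:
  read fails at tier under R1 (no fill)
  => FAILS_AT (tier, R1)
the rest of the Session diff is inert for this question:
  added field height to record Session: required float32, tag 29 (in v2 it sits immediately before seq) -> shifts the Session verdicts, not this decode
  field quantity in record Session: type int64 changed to float32 -> shifts the Session verdicts, not this decode

decoded: FAILS_AT (tier, R1)


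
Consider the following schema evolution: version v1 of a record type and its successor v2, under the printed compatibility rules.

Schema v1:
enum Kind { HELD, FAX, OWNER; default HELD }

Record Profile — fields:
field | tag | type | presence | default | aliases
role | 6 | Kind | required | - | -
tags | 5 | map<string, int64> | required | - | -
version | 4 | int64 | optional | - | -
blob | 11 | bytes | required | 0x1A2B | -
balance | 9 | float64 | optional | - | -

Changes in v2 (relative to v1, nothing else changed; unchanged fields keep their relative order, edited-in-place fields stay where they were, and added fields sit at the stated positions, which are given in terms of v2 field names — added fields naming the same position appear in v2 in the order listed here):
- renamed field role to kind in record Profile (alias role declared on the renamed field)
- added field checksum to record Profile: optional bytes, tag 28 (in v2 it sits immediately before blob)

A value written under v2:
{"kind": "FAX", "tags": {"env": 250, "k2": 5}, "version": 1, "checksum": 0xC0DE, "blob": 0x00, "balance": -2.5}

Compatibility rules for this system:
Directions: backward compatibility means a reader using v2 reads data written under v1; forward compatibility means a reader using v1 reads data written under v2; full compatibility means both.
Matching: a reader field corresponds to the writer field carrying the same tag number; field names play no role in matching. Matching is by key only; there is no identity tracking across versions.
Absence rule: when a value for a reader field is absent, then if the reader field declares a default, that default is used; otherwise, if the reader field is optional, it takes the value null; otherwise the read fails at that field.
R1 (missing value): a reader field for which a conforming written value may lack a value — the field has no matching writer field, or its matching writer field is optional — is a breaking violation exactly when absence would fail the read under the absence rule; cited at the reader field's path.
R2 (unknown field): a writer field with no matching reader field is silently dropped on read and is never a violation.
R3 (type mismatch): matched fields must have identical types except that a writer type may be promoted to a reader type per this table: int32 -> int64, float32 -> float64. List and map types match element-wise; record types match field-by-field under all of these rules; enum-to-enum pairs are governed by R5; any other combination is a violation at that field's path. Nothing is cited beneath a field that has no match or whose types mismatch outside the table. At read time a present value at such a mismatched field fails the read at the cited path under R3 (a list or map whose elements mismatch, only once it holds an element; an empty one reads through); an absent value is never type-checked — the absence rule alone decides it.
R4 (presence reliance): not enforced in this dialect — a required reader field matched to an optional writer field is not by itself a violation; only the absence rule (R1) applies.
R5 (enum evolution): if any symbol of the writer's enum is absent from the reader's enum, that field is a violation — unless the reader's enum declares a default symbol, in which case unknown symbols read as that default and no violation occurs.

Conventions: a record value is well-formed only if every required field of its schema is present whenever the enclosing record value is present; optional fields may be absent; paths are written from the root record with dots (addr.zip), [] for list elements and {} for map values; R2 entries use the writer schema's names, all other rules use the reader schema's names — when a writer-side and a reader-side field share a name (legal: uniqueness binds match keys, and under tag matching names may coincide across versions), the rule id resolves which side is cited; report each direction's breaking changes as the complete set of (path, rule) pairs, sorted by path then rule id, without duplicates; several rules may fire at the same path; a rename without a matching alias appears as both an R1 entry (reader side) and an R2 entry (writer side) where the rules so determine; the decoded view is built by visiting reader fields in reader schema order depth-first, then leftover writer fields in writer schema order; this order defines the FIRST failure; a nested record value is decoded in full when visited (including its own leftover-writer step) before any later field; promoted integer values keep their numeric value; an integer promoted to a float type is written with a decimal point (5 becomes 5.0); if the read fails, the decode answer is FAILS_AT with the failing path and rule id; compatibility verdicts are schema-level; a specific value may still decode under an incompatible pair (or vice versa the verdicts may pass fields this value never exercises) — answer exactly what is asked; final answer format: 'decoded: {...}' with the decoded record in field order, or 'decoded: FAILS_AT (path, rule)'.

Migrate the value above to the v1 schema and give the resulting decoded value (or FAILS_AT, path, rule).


the writer's type comes first in each Profile pair
decode walk for Profile under reader schema v1:
  role := "FAX" (from writer kind)
  tags := {"env": 250, "k2": 5}
  version := 1
  blob := 0x00
  balance := -2.5
  writer checksum: unknown -> dropped
  => decoded: {"role": "FAX", "tags": {"env": 250, "k2": 5}, "version": 1, "blob": 0x00, "balance": -2.5}
remaining Profile differences; none change what is asked:
  renamed field role to kind in record Profile (alias role declared on the renamed field) -> fires no rule on Profile under this dialect and leaves the result unchanged
  added field checksum to record Profile: optional bytes, tag 28 (in v2 it sits immediately before blob) -> fires no rule on Profile under this dialect and leaves the result unchanged

decoded: {"role": "FAX", "tags": {"env": 250, "k2": 5}, "version": 1, "blob": 0x00, "balance": -2.5}


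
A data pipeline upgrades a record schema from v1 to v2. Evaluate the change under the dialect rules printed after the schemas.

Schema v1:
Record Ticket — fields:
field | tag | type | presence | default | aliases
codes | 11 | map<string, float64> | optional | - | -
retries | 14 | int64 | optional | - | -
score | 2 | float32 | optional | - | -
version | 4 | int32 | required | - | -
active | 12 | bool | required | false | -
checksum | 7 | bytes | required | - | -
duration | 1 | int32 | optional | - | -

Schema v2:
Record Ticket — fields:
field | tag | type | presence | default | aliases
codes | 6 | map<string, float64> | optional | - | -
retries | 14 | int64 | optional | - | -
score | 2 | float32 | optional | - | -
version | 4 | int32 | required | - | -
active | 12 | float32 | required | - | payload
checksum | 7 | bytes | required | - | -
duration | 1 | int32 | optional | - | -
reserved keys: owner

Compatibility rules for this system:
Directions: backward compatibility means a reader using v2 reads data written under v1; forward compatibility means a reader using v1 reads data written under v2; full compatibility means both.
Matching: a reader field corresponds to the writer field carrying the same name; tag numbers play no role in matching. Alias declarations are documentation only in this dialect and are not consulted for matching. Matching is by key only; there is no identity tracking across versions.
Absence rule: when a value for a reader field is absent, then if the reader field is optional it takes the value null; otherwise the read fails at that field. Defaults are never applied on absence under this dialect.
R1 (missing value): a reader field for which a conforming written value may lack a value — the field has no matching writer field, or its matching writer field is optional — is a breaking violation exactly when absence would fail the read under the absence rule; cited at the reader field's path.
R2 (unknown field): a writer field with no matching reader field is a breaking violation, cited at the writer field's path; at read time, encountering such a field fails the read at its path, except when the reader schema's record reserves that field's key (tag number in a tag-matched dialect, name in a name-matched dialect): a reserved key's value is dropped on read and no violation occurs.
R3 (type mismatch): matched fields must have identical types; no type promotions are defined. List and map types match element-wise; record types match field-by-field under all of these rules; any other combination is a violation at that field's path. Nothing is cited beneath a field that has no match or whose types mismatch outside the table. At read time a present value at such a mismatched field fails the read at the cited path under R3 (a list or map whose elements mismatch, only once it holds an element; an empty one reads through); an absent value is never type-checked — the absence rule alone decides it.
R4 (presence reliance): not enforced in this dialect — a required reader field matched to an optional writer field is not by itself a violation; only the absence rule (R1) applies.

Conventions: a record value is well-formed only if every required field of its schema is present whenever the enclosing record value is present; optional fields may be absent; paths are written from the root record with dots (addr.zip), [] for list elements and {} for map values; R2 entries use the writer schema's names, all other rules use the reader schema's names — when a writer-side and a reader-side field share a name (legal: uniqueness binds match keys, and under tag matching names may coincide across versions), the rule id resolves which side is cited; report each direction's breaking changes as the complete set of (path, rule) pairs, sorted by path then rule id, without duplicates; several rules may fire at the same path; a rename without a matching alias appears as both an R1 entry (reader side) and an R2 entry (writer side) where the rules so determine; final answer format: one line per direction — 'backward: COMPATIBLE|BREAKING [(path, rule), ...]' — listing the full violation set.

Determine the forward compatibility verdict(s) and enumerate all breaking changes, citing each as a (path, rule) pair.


each type pair in Ticket: writer, then reader
forward on Ticket — v1 reading data written by v2:
  map<string, float64> -> map<string, float64>, writer optional: codes aligns to codes
  int64 -> int64, writer optional: retries aligns to retries
  float32 -> float32, writer optional: score aligns to score
  int32 -> int32, writer required: version aligns to version
  float32 -> bool, writer required: active aligns to active
  bytes -> bytes, writer required: checksum aligns to checksum
  int32 -> int32, writer optional: duration aligns to duration
  R3 fires at active
  => 1 violation(s): forward is BREAKING for Ticket
remaining Ticket differences; none change what is asked:
  field codes in record Ticket: tag 11 changed to 6 -> no rule fires on it in Ticket's dialect; the asked verdict holds

forward: BREAKING [(active, R3)]
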